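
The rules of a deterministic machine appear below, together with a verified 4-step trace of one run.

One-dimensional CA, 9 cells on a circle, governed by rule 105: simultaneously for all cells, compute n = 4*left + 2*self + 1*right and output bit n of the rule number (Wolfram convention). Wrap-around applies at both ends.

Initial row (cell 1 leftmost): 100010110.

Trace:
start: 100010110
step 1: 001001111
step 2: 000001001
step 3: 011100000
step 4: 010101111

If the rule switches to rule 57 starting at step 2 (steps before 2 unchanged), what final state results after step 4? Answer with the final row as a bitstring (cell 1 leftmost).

(re-executing steps 2..4 under rule 57; state before step 2: 001001111)
step 2: 100101000
step 3: 010010110
step 4: 001001101

001001101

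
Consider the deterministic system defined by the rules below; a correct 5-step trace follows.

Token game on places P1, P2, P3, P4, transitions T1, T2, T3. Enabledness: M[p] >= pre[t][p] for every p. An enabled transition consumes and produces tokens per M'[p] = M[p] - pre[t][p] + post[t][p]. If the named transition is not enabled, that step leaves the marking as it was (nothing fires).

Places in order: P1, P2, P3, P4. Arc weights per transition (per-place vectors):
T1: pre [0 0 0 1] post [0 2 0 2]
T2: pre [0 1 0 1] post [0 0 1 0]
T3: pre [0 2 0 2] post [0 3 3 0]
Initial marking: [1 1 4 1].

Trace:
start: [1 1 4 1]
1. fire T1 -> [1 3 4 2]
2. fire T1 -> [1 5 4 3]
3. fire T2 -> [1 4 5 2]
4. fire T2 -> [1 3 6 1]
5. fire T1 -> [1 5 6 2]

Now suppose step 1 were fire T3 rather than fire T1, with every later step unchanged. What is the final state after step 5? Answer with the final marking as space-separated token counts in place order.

1 1 6 0

(re-executing from step 1 with the substitution; state before step 1: [1 1 4 1])
1. fire T3 -> [1 1 4 1]
2. fire T1 -> [1 3 4 2]
3. fire T2 -> [1 2 5 1]
4. fire T2 -> [1 1 6 0]
5. fire T1 -> [1 1 6 0]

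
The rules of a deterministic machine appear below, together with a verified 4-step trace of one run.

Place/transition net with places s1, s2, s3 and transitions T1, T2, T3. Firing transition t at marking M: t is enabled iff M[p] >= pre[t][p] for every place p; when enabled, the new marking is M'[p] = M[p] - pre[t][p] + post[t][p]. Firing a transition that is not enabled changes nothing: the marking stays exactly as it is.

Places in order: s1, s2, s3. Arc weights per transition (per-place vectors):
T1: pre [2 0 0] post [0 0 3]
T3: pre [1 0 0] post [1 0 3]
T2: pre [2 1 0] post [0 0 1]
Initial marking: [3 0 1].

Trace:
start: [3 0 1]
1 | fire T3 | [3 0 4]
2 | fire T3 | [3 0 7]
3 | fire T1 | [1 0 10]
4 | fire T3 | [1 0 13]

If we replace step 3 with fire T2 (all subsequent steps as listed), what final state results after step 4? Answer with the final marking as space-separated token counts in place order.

(re-executing from step 3 with the substitution; state before step 3: [3 0 7])
3 | fire T2 | [3 0 7]
4 | fire T3 | [3 0 10]

3 0 10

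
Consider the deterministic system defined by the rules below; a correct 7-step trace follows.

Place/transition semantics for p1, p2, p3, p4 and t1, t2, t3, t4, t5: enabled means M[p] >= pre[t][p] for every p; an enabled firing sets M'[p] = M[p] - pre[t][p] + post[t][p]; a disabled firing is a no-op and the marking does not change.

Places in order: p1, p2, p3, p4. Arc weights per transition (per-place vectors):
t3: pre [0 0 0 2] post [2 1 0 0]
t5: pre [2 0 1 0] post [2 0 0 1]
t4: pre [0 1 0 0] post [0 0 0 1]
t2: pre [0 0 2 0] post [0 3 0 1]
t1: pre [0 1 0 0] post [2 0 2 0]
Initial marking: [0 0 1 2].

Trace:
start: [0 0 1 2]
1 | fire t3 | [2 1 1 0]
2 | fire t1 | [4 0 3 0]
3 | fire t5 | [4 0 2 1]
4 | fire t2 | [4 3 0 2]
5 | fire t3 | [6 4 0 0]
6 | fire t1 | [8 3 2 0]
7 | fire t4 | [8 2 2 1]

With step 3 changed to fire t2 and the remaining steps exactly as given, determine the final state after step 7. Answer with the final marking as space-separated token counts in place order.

6 1 3 2

(re-executing from step 3 with the substitution; state before step 3: [4 0 3 0])
3 | fire t2 | [4 3 1 1]
4 | fire t2 | [4 3 1 1]
5 | fire t3 | [4 3 1 1]
6 | fire t1 | [6 2 3 1]
7 | fire t4 | [6 1 3 2]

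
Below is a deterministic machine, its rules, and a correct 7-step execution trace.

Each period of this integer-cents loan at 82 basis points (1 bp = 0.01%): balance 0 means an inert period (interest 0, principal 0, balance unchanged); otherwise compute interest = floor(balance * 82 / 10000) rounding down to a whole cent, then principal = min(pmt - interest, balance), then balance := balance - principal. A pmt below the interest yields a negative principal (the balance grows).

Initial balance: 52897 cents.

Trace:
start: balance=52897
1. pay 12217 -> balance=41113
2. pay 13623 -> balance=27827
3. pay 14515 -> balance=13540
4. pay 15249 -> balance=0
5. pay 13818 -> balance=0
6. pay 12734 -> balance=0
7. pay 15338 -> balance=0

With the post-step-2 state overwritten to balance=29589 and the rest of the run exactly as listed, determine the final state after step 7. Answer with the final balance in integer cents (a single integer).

0

state after step 2 := balance=29589
3. pay 14515 -> balance=15316
4. pay 15249 -> balance=192
5. pay 13818 -> balance=0
6. pay 12734 -> balance=0
7. pay 15338 -> balance=0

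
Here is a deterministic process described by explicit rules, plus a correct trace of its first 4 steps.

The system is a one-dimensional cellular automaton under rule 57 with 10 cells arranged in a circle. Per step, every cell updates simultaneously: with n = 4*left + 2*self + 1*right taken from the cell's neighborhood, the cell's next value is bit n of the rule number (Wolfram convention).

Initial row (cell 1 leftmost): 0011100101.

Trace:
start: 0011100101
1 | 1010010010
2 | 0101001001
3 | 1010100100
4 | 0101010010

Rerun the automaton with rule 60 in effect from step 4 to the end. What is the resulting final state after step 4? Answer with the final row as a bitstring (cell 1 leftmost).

(re-executing step 4 under rule 60; state before step 4: 1010100100)
4 | 1111110110

1111110110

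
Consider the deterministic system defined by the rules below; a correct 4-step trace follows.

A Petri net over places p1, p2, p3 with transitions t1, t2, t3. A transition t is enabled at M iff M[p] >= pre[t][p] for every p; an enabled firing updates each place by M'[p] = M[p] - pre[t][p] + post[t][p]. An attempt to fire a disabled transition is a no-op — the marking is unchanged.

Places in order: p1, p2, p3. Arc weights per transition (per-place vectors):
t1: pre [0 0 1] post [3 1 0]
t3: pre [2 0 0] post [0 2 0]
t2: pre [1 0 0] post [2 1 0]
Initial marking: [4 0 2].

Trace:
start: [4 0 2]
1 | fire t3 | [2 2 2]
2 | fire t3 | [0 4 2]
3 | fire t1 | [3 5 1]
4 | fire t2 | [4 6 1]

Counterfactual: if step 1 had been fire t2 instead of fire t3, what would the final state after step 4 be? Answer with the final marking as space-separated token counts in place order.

7 5 1

(re-executing from step 1 with the substitution; state before step 1: [4 0 2])
1 | fire t2 | [5 1 2]
2 | fire t3 | [3 3 2]
3 | fire t1 | [6 4 1]
4 | fire t2 | [7 5 1]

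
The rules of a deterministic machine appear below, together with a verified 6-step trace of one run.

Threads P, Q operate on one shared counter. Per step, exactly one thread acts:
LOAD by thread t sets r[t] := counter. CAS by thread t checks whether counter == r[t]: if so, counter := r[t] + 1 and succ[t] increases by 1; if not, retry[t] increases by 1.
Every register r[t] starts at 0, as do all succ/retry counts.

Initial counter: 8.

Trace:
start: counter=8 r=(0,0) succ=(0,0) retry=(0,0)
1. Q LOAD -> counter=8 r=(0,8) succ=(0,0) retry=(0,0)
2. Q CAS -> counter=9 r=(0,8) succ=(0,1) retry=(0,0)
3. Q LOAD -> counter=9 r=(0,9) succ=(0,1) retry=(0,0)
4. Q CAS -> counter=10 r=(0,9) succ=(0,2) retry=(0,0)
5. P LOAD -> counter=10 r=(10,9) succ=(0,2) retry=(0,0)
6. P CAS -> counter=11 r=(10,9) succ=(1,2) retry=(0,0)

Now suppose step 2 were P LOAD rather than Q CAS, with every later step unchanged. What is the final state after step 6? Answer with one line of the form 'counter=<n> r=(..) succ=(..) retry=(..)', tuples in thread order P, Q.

counter=10 r=(9,8) succ=(1,1) retry=(0,0)

(re-executing from step 2 with the substitution; state before step 2: counter=8 r=(0,8) succ=(0,0) retry=(0,0))
2. P LOAD -> counter=8 r=(8,8) succ=(0,0) retry=(0,0)
3. Q LOAD -> counter=8 r=(8,8) succ=(0,0) retry=(0,0)
4. Q CAS -> counter=9 r=(8,8) succ=(0,1) retry=(0,0)
5. P LOAD -> counter=9 r=(9,8) succ=(0,1) retry=(0,0)
6. P CAS -> counter=10 r=(9,8) succ=(1,1) retry=(0,0)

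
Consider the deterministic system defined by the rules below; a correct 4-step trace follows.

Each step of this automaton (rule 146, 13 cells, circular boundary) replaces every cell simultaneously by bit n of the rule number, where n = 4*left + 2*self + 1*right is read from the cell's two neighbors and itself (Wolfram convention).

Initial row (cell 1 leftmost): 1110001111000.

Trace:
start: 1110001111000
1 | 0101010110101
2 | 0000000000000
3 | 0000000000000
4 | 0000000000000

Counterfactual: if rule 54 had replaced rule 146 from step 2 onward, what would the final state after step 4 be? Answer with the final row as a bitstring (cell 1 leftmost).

(re-executing steps 2..4 under rule 54; state before step 2: 0101010110101)
2 | 1111111001111
3 | 0000000110000
4 | 0000001001000

0000001001000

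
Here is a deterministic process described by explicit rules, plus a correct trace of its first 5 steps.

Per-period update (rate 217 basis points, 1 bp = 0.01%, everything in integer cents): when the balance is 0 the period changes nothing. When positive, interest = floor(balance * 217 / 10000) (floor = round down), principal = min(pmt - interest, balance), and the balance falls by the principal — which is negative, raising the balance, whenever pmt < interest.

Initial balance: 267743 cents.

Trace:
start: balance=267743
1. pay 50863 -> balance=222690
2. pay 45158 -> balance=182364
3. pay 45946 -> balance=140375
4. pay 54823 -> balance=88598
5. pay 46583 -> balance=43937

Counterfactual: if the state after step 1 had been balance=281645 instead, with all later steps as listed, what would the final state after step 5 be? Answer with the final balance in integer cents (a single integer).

108177

state after step 1 := balance=281645
2. pay 45158 -> balance=242598
3. pay 45946 -> balance=201916
4. pay 54823 -> balance=151474
5. pay 46583 -> balance=108177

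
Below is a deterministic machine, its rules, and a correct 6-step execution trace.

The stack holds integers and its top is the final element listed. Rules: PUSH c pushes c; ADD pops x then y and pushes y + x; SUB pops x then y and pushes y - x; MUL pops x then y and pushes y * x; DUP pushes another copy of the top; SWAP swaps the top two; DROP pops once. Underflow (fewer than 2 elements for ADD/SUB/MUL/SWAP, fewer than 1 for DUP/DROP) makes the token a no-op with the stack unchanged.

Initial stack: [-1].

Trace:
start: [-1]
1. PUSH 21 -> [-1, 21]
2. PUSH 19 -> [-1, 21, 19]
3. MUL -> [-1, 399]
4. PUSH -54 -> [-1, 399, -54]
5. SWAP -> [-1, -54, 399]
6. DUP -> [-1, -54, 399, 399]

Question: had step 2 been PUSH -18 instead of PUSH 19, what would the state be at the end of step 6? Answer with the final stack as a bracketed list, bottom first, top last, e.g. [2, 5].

[-1, -54, -378, -378]

(re-executing from step 2 with the substitution; state before step 2: [-1, 21])
2. PUSH -18 -> [-1, 21, -18]
3. MUL -> [-1, -378]
4. PUSH -54 -> [-1, -378, -54]
5. SWAP -> [-1, -54, -378]
6. DUP -> [-1, -54, -378, -378]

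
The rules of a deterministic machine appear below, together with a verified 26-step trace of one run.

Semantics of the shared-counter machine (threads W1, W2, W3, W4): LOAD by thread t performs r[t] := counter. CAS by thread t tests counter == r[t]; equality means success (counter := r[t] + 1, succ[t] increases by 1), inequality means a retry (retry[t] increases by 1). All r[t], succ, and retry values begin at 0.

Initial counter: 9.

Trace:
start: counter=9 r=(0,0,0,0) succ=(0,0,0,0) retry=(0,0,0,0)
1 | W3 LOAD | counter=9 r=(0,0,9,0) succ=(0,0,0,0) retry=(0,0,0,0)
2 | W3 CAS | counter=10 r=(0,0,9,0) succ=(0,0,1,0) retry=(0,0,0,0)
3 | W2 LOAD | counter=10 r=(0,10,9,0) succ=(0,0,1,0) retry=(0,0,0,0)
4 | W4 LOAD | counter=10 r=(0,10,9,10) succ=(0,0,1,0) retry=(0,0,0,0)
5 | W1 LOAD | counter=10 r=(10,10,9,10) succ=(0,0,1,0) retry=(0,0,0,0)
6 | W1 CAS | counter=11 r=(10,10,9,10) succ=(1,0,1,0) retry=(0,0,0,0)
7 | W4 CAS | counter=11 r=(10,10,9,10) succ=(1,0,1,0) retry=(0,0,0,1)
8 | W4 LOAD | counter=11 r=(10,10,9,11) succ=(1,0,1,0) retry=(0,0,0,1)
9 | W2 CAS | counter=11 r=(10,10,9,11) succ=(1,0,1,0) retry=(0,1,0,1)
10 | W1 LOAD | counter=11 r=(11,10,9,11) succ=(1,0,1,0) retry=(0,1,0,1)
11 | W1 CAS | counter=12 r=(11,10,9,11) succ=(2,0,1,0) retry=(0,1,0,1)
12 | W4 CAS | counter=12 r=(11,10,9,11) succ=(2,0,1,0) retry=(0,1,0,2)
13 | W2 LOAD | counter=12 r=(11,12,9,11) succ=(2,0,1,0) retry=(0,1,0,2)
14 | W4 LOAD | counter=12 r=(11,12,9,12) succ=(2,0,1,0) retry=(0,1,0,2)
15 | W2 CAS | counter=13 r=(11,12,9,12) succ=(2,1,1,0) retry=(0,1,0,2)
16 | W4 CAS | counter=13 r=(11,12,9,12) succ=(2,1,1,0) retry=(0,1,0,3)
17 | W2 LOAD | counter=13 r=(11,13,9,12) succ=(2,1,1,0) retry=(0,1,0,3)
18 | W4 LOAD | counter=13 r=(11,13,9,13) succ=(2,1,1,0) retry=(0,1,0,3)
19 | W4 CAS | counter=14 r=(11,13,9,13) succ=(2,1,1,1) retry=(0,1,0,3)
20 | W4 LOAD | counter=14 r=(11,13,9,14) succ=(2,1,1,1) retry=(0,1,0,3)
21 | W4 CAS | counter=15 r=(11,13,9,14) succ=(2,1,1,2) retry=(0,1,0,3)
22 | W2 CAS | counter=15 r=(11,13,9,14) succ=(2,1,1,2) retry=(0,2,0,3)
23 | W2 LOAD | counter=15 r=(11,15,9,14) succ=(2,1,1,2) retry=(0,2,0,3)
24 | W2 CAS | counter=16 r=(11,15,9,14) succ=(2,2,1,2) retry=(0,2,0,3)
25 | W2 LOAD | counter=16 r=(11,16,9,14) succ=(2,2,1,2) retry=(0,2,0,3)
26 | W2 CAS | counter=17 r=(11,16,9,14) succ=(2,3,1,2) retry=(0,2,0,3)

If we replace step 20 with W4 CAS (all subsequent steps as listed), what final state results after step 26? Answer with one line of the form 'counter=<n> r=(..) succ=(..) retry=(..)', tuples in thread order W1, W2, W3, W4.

(re-executing from step 20 with the substitution; state before step 20: counter=14 r=(11,13,9,13) succ=(2,1,1,1) retry=(0,1,0,3))
20 | W4 CAS | counter=14 r=(11,13,9,13) succ=(2,1,1,1) retry=(0,1,0,4)
21 | W4 CAS | counter=14 r=(11,13,9,13) succ=(2,1,1,1) retry=(0,1,0,5)
22 | W2 CAS | counter=14 r=(11,13,9,13) succ=(2,1,1,1) retry=(0,2,0,5)
23 | W2 LOAD | counter=14 r=(11,14,9,13) succ=(2,1,1,1) retry=(0,2,0,5)
24 | W2 CAS | counter=15 r=(11,14,9,13) succ=(2,2,1,1) retry=(0,2,0,5)
25 | W2 LOAD | counter=15 r=(11,15,9,13) succ=(2,2,1,1) retry=(0,2,0,5)
26 | W2 CAS | counter=16 r=(11,15,9,13) succ=(2,3,1,1) retry=(0,2,0,5)

counter=16 r=(11,15,9,13) succ=(2,3,1,1) retry=(0,2,0,5)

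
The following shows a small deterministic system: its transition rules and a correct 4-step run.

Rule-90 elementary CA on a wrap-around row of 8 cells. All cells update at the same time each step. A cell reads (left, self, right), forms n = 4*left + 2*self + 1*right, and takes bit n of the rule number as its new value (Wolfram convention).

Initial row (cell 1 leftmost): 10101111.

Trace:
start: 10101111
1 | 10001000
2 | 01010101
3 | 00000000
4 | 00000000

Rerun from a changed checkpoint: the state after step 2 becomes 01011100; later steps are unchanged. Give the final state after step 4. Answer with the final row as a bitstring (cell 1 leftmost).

01100110

state after step 2 := 01011100
3 | 10010110
4 | 01100110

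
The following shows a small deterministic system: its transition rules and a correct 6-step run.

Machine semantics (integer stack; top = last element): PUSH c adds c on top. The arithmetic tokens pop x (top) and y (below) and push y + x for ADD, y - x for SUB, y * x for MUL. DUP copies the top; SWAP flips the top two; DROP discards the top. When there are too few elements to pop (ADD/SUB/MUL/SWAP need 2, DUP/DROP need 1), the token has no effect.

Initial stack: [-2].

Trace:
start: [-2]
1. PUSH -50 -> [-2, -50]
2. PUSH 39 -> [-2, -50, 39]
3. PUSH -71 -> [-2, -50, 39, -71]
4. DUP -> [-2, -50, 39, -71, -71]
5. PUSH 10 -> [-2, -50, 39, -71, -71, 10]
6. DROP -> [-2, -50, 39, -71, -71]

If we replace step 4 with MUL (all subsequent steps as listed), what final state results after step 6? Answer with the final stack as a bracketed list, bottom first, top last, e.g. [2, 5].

[-2, -50, -2769]

(re-executing from step 4 with the substitution; state before step 4: [-2, -50, 39, -71])
4. MUL -> [-2, -50, -2769]
5. PUSH 10 -> [-2, -50, -2769, 10]
6. DROP -> [-2, -50, -2769]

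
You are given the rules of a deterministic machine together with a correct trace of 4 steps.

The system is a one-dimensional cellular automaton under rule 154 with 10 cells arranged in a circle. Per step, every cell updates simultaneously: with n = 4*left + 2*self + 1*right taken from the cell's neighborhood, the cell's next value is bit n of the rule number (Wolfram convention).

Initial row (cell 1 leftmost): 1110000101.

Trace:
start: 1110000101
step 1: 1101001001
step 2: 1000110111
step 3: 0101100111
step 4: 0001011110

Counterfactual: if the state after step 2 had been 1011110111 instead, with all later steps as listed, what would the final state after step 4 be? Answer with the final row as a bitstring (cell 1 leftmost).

1111011110

state after step 2 := 1011110111
step 3: 0011100111
step 4: 1111011110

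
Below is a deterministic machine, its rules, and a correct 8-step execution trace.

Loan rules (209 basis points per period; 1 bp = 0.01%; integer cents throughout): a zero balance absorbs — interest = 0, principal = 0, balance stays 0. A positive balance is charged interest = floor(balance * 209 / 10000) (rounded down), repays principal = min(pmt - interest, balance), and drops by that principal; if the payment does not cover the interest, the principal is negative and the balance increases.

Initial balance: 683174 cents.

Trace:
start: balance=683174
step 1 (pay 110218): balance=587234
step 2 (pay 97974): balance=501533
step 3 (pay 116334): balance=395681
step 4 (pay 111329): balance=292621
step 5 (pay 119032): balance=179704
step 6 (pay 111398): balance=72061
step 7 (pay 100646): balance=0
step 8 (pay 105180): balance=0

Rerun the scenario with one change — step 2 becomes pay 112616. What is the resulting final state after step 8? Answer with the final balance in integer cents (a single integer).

(re-executing from step 2 with the substitution; state before step 2: balance=587234)
step 2 (pay 112616): balance=486891
step 3 (pay 116334): balance=380733
step 4 (pay 111329): balance=277361
step 5 (pay 119032): balance=164125
step 6 (pay 111398): balance=56157
step 7 (pay 100646): balance=0
step 8 (pay 105180): balance=0

0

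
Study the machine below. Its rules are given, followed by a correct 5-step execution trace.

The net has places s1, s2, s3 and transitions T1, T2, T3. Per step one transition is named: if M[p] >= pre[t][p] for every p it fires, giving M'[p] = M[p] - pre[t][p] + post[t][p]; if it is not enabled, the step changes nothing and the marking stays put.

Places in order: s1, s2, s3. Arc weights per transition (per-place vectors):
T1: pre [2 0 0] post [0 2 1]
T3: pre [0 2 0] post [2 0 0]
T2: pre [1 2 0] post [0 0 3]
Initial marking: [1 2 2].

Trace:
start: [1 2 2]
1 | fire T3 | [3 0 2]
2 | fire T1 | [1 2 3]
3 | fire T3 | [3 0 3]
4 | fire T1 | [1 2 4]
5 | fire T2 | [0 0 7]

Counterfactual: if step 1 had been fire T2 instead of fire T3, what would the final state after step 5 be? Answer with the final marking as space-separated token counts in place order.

0 0 5

(re-executing from step 1 with the substitution; state before step 1: [1 2 2])
1 | fire T2 | [0 0 5]
2 | fire T1 | [0 0 5]
3 | fire T3 | [0 0 5]
4 | fire T1 | [0 0 5]
5 | fire T2 | [0 0 5]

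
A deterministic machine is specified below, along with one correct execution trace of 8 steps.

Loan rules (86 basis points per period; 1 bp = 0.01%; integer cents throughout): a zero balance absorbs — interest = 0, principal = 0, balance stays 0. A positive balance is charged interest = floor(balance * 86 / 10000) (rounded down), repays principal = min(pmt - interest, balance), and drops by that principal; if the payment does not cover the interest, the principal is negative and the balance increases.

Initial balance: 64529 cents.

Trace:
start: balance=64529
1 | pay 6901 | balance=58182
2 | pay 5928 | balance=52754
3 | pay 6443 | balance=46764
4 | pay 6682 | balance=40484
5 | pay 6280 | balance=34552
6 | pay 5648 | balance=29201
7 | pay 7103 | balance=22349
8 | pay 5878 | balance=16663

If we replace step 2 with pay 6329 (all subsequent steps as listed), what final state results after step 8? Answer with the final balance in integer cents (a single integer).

16239

(re-executing from step 2 with the substitution; state before step 2: balance=58182)
2 | pay 6329 | balance=52353
3 | pay 6443 | balance=46360
4 | pay 6682 | balance=40076
5 | pay 6280 | balance=34140
6 | pay 5648 | balance=28785
7 | pay 7103 | balance=21929
8 | pay 5878 | balance=16239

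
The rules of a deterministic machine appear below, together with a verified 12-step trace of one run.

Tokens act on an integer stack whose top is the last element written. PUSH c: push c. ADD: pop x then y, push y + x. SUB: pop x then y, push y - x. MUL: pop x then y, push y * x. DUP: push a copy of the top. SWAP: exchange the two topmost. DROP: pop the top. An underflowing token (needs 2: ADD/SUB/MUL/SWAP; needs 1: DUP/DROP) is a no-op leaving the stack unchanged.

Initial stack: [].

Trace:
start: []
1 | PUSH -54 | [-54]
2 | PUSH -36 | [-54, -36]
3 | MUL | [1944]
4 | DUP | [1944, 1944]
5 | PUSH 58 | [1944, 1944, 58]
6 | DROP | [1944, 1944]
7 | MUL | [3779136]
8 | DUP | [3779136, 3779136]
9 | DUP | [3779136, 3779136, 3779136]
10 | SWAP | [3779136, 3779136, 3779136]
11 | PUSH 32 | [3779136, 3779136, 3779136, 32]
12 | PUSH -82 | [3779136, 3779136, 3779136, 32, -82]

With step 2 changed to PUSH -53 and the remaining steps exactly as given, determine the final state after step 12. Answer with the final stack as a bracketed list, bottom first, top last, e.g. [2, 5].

[8191044, 8191044, 8191044, 32, -82]

(re-executing from step 2 with the substitution; state before step 2: [-54])
2 | PUSH -53 | [-54, -53]
3 | MUL | [2862]
4 | DUP | [2862, 2862]
5 | PUSH 58 | [2862, 2862, 58]
6 | DROP | [2862, 2862]
7 | MUL | [8191044]
8 | DUP | [8191044, 8191044]
9 | DUP | [8191044, 8191044, 8191044]
10 | SWAP | [8191044, 8191044, 8191044]
11 | PUSH 32 | [8191044, 8191044, 8191044, 32]
12 | PUSH -82 | [8191044, 8191044, 8191044, 32, -82]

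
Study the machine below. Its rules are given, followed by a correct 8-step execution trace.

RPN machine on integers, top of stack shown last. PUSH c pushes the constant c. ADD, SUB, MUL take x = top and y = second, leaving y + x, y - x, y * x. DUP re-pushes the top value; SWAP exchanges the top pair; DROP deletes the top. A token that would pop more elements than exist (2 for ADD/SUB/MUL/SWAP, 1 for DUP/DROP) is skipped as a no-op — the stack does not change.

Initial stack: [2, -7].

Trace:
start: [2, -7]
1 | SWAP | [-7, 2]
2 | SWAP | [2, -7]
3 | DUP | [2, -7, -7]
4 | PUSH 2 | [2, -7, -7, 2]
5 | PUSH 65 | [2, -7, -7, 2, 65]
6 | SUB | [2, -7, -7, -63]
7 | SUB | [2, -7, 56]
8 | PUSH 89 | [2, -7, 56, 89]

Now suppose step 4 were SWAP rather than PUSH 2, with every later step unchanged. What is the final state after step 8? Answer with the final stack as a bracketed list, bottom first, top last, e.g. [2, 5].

[2, 65, 89]

(re-executing from step 4 with the substitution; state before step 4: [2, -7, -7])
4 | SWAP | [2, -7, -7]
5 | PUSH 65 | [2, -7, -7, 65]
6 | SUB | [2, -7, -72]
7 | SUB | [2, 65]
8 | PUSH 89 | [2, 65, 89]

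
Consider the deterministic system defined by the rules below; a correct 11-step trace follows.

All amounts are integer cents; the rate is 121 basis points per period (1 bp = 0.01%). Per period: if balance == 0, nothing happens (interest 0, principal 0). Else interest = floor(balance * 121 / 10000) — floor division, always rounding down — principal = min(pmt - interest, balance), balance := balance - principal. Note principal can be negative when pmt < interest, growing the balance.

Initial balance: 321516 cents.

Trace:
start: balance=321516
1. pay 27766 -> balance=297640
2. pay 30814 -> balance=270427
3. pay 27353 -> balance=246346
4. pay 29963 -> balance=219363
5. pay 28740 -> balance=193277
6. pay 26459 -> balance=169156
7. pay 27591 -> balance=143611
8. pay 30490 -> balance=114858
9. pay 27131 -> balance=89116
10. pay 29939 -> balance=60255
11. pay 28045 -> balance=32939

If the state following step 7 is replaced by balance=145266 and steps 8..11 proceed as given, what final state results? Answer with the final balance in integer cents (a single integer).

34675

state after step 7 := balance=145266
8. pay 30490 -> balance=116533
9. pay 27131 -> balance=90812
10. pay 29939 -> balance=61971
11. pay 28045 -> balance=34675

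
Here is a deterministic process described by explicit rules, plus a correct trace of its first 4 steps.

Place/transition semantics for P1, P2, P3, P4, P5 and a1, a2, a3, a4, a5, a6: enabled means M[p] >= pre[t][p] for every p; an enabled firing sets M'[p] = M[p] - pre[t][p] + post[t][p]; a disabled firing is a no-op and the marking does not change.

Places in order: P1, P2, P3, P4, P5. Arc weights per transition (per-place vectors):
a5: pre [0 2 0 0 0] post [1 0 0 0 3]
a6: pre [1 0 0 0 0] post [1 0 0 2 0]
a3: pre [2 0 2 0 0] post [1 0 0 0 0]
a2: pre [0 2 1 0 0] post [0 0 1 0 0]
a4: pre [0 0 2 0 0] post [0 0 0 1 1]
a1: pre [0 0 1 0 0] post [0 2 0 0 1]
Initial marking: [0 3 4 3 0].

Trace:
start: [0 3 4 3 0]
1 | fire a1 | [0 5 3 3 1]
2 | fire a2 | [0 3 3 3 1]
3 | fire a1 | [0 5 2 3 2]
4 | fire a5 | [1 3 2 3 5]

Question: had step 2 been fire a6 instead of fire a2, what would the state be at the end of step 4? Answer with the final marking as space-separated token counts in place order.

1 5 2 3 5

(re-executing from step 2 with the substitution; state before step 2: [0 5 3 3 1])
2 | fire a6 | [0 5 3 3 1]
3 | fire a1 | [0 7 2 3 2]
4 | fire a5 | [1 5 2 3 5]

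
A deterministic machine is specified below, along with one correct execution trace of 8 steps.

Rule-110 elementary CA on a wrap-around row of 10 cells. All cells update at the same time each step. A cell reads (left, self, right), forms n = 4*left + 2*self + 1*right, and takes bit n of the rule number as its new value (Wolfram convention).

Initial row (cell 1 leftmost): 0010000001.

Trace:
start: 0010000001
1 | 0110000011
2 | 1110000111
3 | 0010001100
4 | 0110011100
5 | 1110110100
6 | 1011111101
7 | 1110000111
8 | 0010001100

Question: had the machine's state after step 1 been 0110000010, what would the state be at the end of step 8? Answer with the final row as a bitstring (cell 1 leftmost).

0001100010

state after step 1 := 0110000010
2 | 1110000110
3 | 1010001111
4 | 1110011000
5 | 1010111001
6 | 1111101011
7 | 0000111110
8 | 0001100010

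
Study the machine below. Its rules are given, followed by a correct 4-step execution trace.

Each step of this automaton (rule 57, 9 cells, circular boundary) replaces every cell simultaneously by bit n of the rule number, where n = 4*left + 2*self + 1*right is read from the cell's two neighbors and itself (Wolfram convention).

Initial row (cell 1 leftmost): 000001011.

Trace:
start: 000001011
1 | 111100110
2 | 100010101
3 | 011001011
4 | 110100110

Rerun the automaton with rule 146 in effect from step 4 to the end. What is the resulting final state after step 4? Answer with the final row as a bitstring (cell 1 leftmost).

000110000

(re-executing step 4 under rule 146; state before step 4: 011001011)
4 | 000110000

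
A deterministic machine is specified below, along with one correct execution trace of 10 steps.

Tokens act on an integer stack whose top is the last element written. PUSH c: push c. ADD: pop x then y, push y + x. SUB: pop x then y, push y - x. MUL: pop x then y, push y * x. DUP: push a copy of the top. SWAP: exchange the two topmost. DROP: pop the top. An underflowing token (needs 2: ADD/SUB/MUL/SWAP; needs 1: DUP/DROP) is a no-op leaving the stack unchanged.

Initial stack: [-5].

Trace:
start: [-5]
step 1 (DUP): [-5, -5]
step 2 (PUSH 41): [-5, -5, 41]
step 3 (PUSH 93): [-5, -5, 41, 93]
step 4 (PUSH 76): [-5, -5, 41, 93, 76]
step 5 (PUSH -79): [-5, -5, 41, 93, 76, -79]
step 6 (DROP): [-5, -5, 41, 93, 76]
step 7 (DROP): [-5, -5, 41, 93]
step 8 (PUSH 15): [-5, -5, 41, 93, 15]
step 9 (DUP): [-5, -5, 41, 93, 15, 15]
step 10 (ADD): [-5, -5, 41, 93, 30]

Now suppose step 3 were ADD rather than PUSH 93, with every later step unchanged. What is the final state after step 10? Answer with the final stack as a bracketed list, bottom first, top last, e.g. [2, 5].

[-5, 36, 30]

(re-executing from step 3 with the substitution; state before step 3: [-5, -5, 41])
step 3 (ADD): [-5, 36]
step 4 (PUSH 76): [-5, 36, 76]
step 5 (PUSH -79): [-5, 36, 76, -79]
step 6 (DROP): [-5, 36, 76]
step 7 (DROP): [-5, 36]
step 8 (PUSH 15): [-5, 36, 15]
step 9 (DUP): [-5, 36, 15, 15]
step 10 (ADD): [-5, 36, 30]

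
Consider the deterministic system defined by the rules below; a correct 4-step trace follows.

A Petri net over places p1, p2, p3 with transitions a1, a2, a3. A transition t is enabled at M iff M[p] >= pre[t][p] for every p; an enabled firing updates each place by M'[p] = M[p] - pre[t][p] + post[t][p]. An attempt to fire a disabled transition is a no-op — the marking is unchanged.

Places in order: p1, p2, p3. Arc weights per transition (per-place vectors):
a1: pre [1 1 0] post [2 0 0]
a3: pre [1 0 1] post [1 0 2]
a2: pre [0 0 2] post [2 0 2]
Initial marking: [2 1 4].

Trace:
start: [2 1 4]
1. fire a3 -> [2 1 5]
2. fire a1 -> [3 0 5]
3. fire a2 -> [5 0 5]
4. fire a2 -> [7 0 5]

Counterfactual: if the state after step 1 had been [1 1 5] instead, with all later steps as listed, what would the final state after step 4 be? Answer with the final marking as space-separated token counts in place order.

state after step 1 := [1 1 5]
2. fire a1 -> [2 0 5]
3. fire a2 -> [4 0 5]
4. fire a2 -> [6 0 5]

6 0 5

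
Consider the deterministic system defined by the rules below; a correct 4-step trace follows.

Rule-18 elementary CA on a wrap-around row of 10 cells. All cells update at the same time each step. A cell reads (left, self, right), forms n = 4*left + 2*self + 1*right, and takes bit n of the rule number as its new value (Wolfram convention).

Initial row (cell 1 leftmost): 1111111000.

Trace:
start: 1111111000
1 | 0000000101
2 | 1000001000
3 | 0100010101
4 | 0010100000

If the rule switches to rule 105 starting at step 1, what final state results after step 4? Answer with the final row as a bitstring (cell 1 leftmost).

1001001000

(re-executing steps 1..4 under rule 105; state before step 1: 1111111000)
1 | 1000001010
2 | 0011100101
3 | 0010100010
4 | 1001001000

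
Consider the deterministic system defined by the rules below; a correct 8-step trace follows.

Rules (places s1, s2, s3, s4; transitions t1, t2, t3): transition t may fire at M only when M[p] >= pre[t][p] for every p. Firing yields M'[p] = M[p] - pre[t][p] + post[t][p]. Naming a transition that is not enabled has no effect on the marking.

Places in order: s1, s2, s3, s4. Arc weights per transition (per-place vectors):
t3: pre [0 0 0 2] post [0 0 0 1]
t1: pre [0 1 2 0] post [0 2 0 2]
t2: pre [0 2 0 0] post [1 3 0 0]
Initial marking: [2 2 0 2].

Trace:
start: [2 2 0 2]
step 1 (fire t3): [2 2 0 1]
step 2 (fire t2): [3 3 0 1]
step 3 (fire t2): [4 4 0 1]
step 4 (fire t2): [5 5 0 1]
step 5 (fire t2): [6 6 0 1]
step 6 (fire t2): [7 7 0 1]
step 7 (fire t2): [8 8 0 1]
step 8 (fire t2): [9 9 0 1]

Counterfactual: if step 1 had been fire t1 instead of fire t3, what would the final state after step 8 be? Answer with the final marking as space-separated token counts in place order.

(re-executing from step 1 with the substitution; state before step 1: [2 2 0 2])
step 1 (fire t1): [2 2 0 2]
step 2 (fire t2): [3 3 0 2]
step 3 (fire t2): [4 4 0 2]
step 4 (fire t2): [5 5 0 2]
step 5 (fire t2): [6 6 0 2]
step 6 (fire t2): [7 7 0 2]
step 7 (fire t2): [8 8 0 2]
step 8 (fire t2): [9 9 0 2]

9 9 0 2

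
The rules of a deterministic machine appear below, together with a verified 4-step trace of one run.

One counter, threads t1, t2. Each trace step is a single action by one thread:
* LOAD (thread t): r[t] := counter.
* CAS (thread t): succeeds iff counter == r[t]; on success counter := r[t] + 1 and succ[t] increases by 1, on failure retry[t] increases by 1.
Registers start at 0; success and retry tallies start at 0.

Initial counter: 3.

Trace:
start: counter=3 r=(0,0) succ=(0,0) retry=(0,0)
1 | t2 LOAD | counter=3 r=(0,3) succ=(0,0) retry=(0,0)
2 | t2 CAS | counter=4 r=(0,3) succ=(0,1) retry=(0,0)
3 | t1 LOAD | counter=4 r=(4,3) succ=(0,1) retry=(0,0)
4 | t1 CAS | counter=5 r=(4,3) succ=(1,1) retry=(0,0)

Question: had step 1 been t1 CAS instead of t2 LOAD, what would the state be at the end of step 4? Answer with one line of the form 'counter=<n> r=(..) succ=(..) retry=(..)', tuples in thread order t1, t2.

counter=4 r=(3,0) succ=(1,0) retry=(1,1)

(re-executing from step 1 with the substitution; state before step 1: counter=3 r=(0,0) succ=(0,0) retry=(0,0))
1 | t1 CAS | counter=3 r=(0,0) succ=(0,0) retry=(1,0)
2 | t2 CAS | counter=3 r=(0,0) succ=(0,0) retry=(1,1)
3 | t1 LOAD | counter=3 r=(3,0) succ=(0,0) retry=(1,1)
4 | t1 CAS | counter=4 r=(3,0) succ=(1,0) retry=(1,1)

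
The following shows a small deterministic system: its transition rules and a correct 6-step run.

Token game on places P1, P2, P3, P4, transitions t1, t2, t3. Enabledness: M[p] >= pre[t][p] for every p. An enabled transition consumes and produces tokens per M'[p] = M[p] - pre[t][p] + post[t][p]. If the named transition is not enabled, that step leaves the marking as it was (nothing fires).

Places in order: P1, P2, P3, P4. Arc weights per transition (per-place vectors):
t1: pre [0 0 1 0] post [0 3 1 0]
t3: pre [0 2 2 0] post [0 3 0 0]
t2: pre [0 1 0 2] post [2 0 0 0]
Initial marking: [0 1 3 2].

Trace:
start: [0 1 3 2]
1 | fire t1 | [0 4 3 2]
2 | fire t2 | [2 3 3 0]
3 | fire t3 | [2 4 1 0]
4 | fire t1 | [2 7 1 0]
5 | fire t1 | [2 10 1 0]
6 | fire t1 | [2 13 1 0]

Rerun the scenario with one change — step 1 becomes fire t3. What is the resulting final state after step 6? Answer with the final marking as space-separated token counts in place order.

2 9 3 0

(re-executing from step 1 with the substitution; state before step 1: [0 1 3 2])
1 | fire t3 | [0 1 3 2]
2 | fire t2 | [2 0 3 0]
3 | fire t3 | [2 0 3 0]
4 | fire t1 | [2 3 3 0]
5 | fire t1 | [2 6 3 0]
6 | fire t1 | [2 9 3 0]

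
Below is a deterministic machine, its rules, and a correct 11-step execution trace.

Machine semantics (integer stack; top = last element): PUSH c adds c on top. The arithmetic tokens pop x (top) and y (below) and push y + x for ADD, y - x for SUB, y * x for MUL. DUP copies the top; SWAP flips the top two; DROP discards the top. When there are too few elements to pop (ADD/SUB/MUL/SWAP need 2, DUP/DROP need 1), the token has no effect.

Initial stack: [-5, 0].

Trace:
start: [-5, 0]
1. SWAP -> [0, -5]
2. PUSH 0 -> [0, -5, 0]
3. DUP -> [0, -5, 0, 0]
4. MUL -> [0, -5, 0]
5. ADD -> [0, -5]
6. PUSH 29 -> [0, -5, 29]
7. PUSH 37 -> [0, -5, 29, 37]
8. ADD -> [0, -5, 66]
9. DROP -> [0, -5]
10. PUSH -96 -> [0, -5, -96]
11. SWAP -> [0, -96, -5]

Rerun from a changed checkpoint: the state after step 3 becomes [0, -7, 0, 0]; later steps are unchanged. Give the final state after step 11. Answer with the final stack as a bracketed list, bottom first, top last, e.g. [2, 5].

state after step 3 := [0, -7, 0, 0]
4. MUL -> [0, -7, 0]
5. ADD -> [0, -7]
6. PUSH 29 -> [0, -7, 29]
7. PUSH 37 -> [0, -7, 29, 37]
8. ADD -> [0, -7, 66]
9. DROP -> [0, -7]
10. PUSH -96 -> [0, -7, -96]
11. SWAP -> [0, -96, -7]

[0, -96, -7]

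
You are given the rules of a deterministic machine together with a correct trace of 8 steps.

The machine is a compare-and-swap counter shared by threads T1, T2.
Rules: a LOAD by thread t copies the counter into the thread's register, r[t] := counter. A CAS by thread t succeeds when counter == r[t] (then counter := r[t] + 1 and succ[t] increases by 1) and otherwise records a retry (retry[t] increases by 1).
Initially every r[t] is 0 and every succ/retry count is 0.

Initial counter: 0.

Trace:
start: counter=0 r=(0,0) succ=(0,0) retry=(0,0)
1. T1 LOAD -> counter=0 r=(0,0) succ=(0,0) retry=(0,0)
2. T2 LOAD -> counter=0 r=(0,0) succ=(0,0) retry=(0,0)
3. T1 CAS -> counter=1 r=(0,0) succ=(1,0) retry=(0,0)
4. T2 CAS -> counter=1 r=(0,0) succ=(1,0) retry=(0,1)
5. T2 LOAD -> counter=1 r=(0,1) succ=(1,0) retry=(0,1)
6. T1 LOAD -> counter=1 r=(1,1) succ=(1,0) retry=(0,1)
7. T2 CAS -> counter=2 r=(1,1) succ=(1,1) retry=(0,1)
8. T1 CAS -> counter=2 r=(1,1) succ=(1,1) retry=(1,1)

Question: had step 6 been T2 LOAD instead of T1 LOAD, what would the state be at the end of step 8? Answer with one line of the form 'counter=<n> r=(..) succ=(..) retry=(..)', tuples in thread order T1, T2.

counter=2 r=(0,1) succ=(1,1) retry=(1,1)

(re-executing from step 6 with the substitution; state before step 6: counter=1 r=(0,1) succ=(1,0) retry=(0,1))
6. T2 LOAD -> counter=1 r=(0,1) succ=(1,0) retry=(0,1)
7. T2 CAS -> counter=2 r=(0,1) succ=(1,1) retry=(0,1)
8. T1 CAS -> counter=2 r=(0,1) succ=(1,1) retry=(1,1)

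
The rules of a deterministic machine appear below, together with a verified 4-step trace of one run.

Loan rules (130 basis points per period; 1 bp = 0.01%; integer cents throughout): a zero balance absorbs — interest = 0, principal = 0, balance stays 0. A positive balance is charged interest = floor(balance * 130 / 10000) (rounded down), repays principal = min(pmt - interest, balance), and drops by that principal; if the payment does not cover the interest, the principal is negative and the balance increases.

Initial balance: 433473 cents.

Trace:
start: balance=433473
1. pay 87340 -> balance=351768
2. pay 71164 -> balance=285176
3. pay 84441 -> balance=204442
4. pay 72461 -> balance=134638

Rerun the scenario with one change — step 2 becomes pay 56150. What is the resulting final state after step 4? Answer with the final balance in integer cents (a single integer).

150045

(re-executing from step 2 with the substitution; state before step 2: balance=351768)
2. pay 56150 -> balance=300190
3. pay 84441 -> balance=219651
4. pay 72461 -> balance=150045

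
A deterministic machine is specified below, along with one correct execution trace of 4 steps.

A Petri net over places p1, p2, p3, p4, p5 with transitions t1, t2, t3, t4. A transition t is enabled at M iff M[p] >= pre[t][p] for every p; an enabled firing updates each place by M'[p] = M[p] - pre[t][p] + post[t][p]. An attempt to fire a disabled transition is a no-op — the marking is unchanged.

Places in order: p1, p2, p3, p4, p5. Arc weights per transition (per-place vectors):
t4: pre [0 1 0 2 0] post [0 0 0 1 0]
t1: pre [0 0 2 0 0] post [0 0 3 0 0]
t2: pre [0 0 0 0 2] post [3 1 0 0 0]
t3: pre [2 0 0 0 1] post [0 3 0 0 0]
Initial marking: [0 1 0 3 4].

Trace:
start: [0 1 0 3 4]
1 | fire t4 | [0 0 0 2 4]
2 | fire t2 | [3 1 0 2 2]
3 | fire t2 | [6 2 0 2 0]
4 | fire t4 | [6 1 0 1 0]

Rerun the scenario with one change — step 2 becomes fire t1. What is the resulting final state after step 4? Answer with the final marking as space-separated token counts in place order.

3 0 0 1 2

(re-executing from step 2 with the substitution; state before step 2: [0 0 0 2 4])
2 | fire t1 | [0 0 0 2 4]
3 | fire t2 | [3 1 0 2 2]
4 | fire t4 | [3 0 0 1 2]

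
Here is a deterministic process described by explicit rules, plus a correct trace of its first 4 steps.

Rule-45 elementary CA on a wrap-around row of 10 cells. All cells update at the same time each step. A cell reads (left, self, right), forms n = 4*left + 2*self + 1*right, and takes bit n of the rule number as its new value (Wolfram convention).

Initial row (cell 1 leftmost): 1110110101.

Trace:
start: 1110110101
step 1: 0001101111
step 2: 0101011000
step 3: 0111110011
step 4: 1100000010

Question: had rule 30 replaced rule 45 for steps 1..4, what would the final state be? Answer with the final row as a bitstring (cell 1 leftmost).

(re-executing steps 1..4 under rule 30; state before step 1: 1110110101)
step 1: 0000100101
step 2: 1001111101
step 3: 0111000001
step 4: 0100100011

0100100011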